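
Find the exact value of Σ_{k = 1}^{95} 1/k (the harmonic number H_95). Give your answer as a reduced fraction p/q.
H_95 = 3691835092344109255246562280652279367381/718766754945489455304472257065075294400

Direct summation: H_95 = 1 + 1/2 + ... + 1/95. The least common denominator is lcm(1, ..., 95) = 718766754945489455304472257065075294400; over this denominator the numerator is 718766754945489455304472257065075294400 + 359383377472744727652236128532537647200 + 239588918315163151768157419021691764800 + 179691688736372363826118064266268823600 + 143753350989097891060894451413015058880 + 119794459157581575884078709510845882400 + 102680964992212779329210322437867899200 + 89845844368186181913059032133134411800 + 79862972771721050589385806340563921600 + 71876675494548945530447225706507529440 + 65342432267771768664042932460461390400 + 59897229578790787942039354755422941200 + 55289750380422265792651712081928868800 + 51340482496106389664605161218933949600 + 47917783663032630353631483804338352960 + 44922922184093090956529516066567205900 + 42280397349734673841439544533239723200 + 39931486385860525294692903170281960800 + 37829829207657339752866960898161857600 + 35938337747274472765223612853253764720 + 34226988330737593109736774145955966400 + 32671216133885884332021466230230695200 + 31250728475890845882803141611525012800 + 29948614789395393971019677377711470600 + 28750670197819578212178890282603011776 + 27644875190211132896325856040964434400 + 26620990923907016863128602113521307200 + 25670241248053194832302580609466974800 + 24785060515361705355326629553968113600 + 23958891831516315176815741902169176480 + 23186024353080305009821685711776622400 + 22461461092046545478264758033283602950 + 21780810755923922888014310820153796800 + 21140198674867336920719772266619861600 + 20536192998442555865842064487573579840 + 19965743192930262647346451585140980400 + 19426128512040255548769520461218251200 + 18914914603828669876433480449080928800 + 18429916793474088597550570693976289600 + 17969168873637236382611806426626882360 + 17530896462085108665962737977196958400 + 17113494165368796554868387072977983200 + 16715505928964871053592378071280820800 + 16335608066942942166010733115115347600 + 15972594554344210117877161268112784320 + 15625364237945422941401570805762506400 + 15292909679691265006478133129044155200 + 14974307394697696985509838688855735300 + 14668709284601825618458617491123985600 + 14375335098909789106089445141301505888 + 14093465783244891280479848177746574400 + 13822437595105566448162928020482217200 + 13561636885763951986876835038963684800 + 13310495461953508431564301056760653600 + 13068486453554353732808586492092278080 + 12835120624026597416151290304733487400 + 12609943069219113250955653632720619200 + 12392530257680852677663314776984056800 + 12182487371957448394991055204492801600 + 11979445915758157588407870951084588240 + 11783061556483433693515938640411070400 + 11593012176540152504910842855888311200 + 11408996110245864369912258048651988800 + 11230730546023272739132379016641801475 + 11057950076084453158530342416385773760 + 10890405377961961444007155410076898400 + 10727862014111782914992123239777243200 + 10570099337433668460359886133309930800 + 10416909491963615294267713870508337600 + 10268096499221277932921032243786789920 + 10123475421767457116964397986832046400 + 9982871596465131323673225792570490200 + 9846119930760129524718798041987332800 + 9713064256020127774384760230609125600 + 9583556732606526070726296760867670592 + 9457457301914334938216740224540464400 + 9334633181110252666291847494351627200 + 9214958396737044298775285346988144800 + 9098313353740372851955345026140193600 + 8984584436818618191305903213313441180 + 8873663641302338954376200704507102400 + 8765448231042554332981368988598479200 + 8659840421029993437403280205603316800 + 8556747082684398277434193536488991600 + 8456079469946934768287908906647944640 + 8357752964482435526796189035640410400 + 8261686838453901785108876517989371200 + 8167804033471471083005366557557673800 + 8076030954443701744994070304101969600 + 7986297277172105058938580634056392160 + 7898535768631752256093101725989838400 + 7812682118972711470700785402881253200 + 7728674784360101669940561903925540800 + 7646454839845632503239066564522077600 + 7565965841531467950573392179632371520 = 3691835092344109255246562280652279367381, so H_95 = 3691835092344109255246562280652279367381/718766754945489455304472257065075294400 (already in lowest terms) ≈ 5.13635. (The PNT-adjacent estimate ln(95) + γ ≈ 5.13109 matches within O(1/n).)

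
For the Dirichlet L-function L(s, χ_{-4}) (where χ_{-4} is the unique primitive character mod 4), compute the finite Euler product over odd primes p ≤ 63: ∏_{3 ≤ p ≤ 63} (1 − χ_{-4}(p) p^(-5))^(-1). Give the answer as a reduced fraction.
∏ = 478212334295798677259125227573990358291095208018494528428976877948999059062284551009530475199/480056794509206891424767146601704797711651986953735424570384919662551238689346859653136384000

The odd primes p ≤ 63 are [3, 5, 7, 11, 13, 17, 19, 23, 29, 31, 37, 41, 43, 47, 53, 59, 61]. For each, χ(p) = 1 if p ≡ 1 mod 4, χ(p) = −1 if p ≡ 3 mod 4. Taking (1 − χ(p)/p^5)^(-1) = p^5/(p^5 − χ(p)): (1 − (-1)/3^5)^(-1) · (1 − (1)/5^5)^(-1) · (1 − (-1)/7^5)^(-1) · (1 − (-1)/11^5)^(-1) · (1 − (1)/13^5)^(-1) · (1 − (1)/17^5)^(-1) · (1 − (-1)/19^5)^(-1) · (1 − (-1)/23^5)^(-1) · (1 − (1)/29^5)^(-1) · (1 − (-1)/31^5)^(-1) · (1 − (1)/37^5)^(-1) · (1 − (1)/41^5)^(-1) · (1 − (-1)/43^5)^(-1) · (1 − (-1)/47^5)^(-1) · (1 − (1)/53^5)^(-1) · (1 − (-1)/59^5)^(-1) · (1 − (1)/61^5)^(-1) = 478212334295798677259125227573990358291095208018494528428976877948999059062284551009530475199/480056794509206891424767146601704797711651986953735424570384919662551238689346859653136384000.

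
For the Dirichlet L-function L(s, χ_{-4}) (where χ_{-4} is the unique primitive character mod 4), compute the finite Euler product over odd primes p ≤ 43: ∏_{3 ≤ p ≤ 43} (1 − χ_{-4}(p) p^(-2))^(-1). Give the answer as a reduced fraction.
∏ = 11477831542914938630143/12524769798782976000000

The odd primes p ≤ 43 are [3, 5, 7, 11, 13, 17, 19, 23, 29, 31, 37, 41, 43]. For each, χ(p) = 1 if p ≡ 1 mod 4, χ(p) = −1 if p ≡ 3 mod 4. Taking (1 − χ(p)/p^2)^(-1) = p^2/(p^2 − χ(p)): (1 − (-1)/3^2)^(-1) · (1 − (1)/5^2)^(-1) · (1 − (-1)/7^2)^(-1) · (1 − (-1)/11^2)^(-1) · (1 − (1)/13^2)^(-1) · (1 − (1)/17^2)^(-1) · (1 − (-1)/19^2)^(-1) · (1 − (-1)/23^2)^(-1) · (1 − (1)/29^2)^(-1) · (1 − (-1)/31^2)^(-1) · (1 − (1)/37^2)^(-1) · (1 − (1)/41^2)^(-1) · (1 − (-1)/43^2)^(-1) = 11477831542914938630143/12524769798782976000000.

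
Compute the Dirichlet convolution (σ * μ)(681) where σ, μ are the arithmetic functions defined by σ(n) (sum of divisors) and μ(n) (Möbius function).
(σ * μ)(681) = 681

Divisors of 681: [1, 3, 227, 681]. For each d | 681:
  d = 1: σ(1) · μ(681/1) = 1 · 1 = 1
  d = 3: σ(3) · μ(681/3) = 4 · -1 = -4
  d = 227: σ(227) · μ(681/227) = 228 · -1 = -228
  d = 681: σ(681) · μ(681/681) = 912 · 1 = 912
Summing: (σ * μ)(681) = 1 + -4 + -228 + 912 = 681.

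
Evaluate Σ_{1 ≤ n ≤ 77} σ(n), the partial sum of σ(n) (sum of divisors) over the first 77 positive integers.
Σ_{n ≤ 77} σ(n) = 4880

Compute σ(n) for each 1 ≤ n ≤ 77: σ(1) = 1, σ(2) = 3, σ(3) = 4, σ(4) = 7, σ(5) = 6, σ(6) = 12, σ(7) = 8, σ(8) = 15, σ(9) = 13, σ(10) = 18, σ(11) = 12, σ(12) = 28, σ(13) = 14, σ(14) = 24, σ(15) = 24, σ(16) = 31, σ(17) = 18, σ(18) = 39, σ(19) = 20, σ(20) = 42, σ(21) = 32, σ(22) = 36, σ(23) = 24, σ(24) = 60, σ(25) = 31, σ(26) = 42, σ(27) = 40, σ(28) = 56, σ(29) = 30, σ(30) = 72, σ(31) = 32, σ(32) = 63, σ(33) = 48, σ(34) = 54, σ(35) = 48, σ(36) = 91, σ(37) = 38, σ(38) = 60, σ(39) = 56, σ(40) = 90, σ(41) = 42, σ(42) = 96, σ(43) = 44, σ(44) = 84, σ(45) = 78, σ(46) = 72, σ(47) = 48, σ(48) = 124, σ(49) = 57, σ(50) = 93, σ(51) = 72, σ(52) = 98, σ(53) = 54, σ(54) = 120, σ(55) = 72, σ(56) = 120, σ(57) = 80, σ(58) = 90, σ(59) = 60, σ(60) = 168, σ(61) = 62, σ(62) = 96, σ(63) = 104, σ(64) = 127, σ(65) = 84, σ(66) = 144, σ(67) = 68, σ(68) = 126, σ(69) = 96, σ(70) = 144, σ(71) = 72, σ(72) = 195, σ(73) = 74, σ(74) = 114, σ(75) = 124, σ(76) = 140, σ(77) = 96. Summing all 77 values: 4880. (Average order: Σ_{n ≤ x} σ(n) ~ (π²/12) x². For x = 77, (π²/12)·77² ≈ 4876.41.)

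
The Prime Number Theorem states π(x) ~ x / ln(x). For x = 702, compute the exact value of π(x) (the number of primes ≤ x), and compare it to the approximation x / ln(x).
π(702) = 126;  x/ln(x) ≈ 107.11;  relative error ≈ 14.99%.

Directly count primes up to 702: π(702) = 126. The PNT approximation gives 702/ln(702) ≈ 702/6.55393 ≈ 107.11. Relative error (π(x) − x/ln(x)) / π(x) ≈ 14.99%; the approximation is known to undercount slightly (Li(x) is a better estimate).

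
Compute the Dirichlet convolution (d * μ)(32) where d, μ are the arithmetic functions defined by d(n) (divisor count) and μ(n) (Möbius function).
(d * μ)(32) = 1

Divisors of 32: [1, 2, 4, 8, 16, 32]. For each d | 32:
  d = 1: d(1) · μ(32/1) = 1 · 0 = 0
  d = 2: d(2) · μ(32/2) = 2 · 0 = 0
  d = 4: d(4) · μ(32/4) = 3 · 0 = 0
  d = 8: d(8) · μ(32/8) = 4 · 0 = 0
  d = 16: d(16) · μ(32/16) = 5 · -1 = -5
  d = 32: d(32) · μ(32/32) = 6 · 1 = 6
Summing: (d * μ)(32) = 0 + 0 + 0 + 0 + -5 + 6 = 1.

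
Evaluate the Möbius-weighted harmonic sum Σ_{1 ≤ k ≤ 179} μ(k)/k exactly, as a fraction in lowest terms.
Σ μ(k)/k = -144087981517635476714028475868546320125145063113926500300851703048561/29819592777931214269172453467810429868925511217482600306406141434158090

Values of μ(k) for 1 ≤ k ≤ 179: μ(1) = 1, μ(2) = -1, μ(3) = -1, μ(5) = -1, μ(6) = 1, μ(7) = -1, μ(10) = 1, μ(11) = -1, μ(13) = -1, μ(14) = 1, μ(15) = 1, μ(17) = -1, μ(19) = -1, μ(21) = 1, μ(22) = 1, μ(23) = -1, μ(26) = 1, μ(29) = -1, μ(30) = -1, μ(31) = -1, μ(33) = 1, μ(34) = 1, μ(35) = 1, μ(37) = -1, μ(38) = 1, μ(39) = 1, μ(41) = -1, μ(42) = -1, μ(43) = -1, μ(46) = 1, μ(47) = -1, μ(51) = 1, μ(53) = -1, μ(55) = 1, μ(57) = 1, μ(58) = 1, μ(59) = -1, μ(61) = -1, μ(62) = 1, μ(65) = 1, μ(66) = -1, μ(67) = -1, μ(69) = 1, μ(70) = -1, μ(71) = -1, μ(73) = -1, μ(74) = 1, μ(77) = 1, μ(78) = -1, μ(79) = -1, μ(82) = 1, μ(83) = -1, μ(85) = 1, μ(86) = 1, μ(87) = 1, μ(89) = -1, μ(91) = 1, μ(93) = 1, μ(94) = 1, μ(95) = 1, μ(97) = -1, μ(101) = -1, μ(102) = -1, μ(103) = -1, μ(105) = -1, μ(106) = 1, μ(107) = -1, μ(109) = -1, μ(110) = -1, μ(111) = 1, μ(113) = -1, μ(114) = -1, μ(115) = 1, μ(118) = 1, μ(119) = 1, μ(122) = 1, μ(123) = 1, μ(127) = -1, μ(129) = 1, μ(130) = -1, μ(131) = -1, μ(133) = 1, μ(134) = 1, μ(137) = -1, μ(138) = -1, μ(139) = -1, μ(141) = 1, μ(142) = 1, μ(143) = 1, μ(145) = 1, μ(146) = 1, μ(149) = -1, μ(151) = -1, μ(154) = -1, μ(155) = 1, μ(157) = -1, μ(158) = 1, μ(159) = 1, μ(161) = 1, μ(163) = -1, μ(165) = -1, μ(166) = 1, μ(167) = -1, μ(170) = -1, μ(173) = -1, μ(174) = -1, μ(177) = 1, μ(178) = 1, μ(179) = -1, with μ = 0 on non-squarefree integers. Summing μ(k)/k for k where μ(k) ≠ 0 gives -144087981517635476714028475868546320125145063113926500300851703048561/29819592777931214269172453467810429868925511217482600306406141434158090 ≈ -0.0048. (PNT ⟺ this sum → 0 as n → ∞.)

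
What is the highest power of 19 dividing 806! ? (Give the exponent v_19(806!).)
v_19(806!) = 44

Legendre's formula: v_p(n!) = Σ_{k ≥ 1} ⌊n / p^k⌋. For p = 19, n = 806, the terms are:
  ⌊806/19^1⌋ = ⌊806/19⌋ = 42
  ⌊806/19^2⌋ = ⌊806/361⌋ = 2
(the next term ⌊806/19^3⌋ = 0, terminating the sum). Summing: v_19(806!) = 42 + 2 = 44.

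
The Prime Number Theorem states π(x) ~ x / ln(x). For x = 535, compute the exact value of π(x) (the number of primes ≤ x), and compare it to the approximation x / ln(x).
π(535) = 99;  x/ln(x) ≈ 85.16;  relative error ≈ 13.98%.

Directly count primes up to 535: π(535) = 99. The PNT approximation gives 535/ln(535) ≈ 535/6.28227 ≈ 85.16. Relative error (π(x) − x/ln(x)) / π(x) ≈ 13.98%; the approximation is known to undercount slightly (Li(x) is a better estimate).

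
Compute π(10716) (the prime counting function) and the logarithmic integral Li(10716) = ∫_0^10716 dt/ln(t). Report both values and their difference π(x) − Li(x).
π(10716) = 1306;  Li(10716) ≈ 1323.58;  π(x) − Li(x) ≈ -17.58.

Direct count of primes ≤ 10716 gives π(10716) = 1306. Numerical evaluation of the logarithmic integral gives Li(10716) ≈ 1323.58. The difference π(x) − Li(x) ≈ -17.58 is typically negative for small/moderate x (Li(x) overestimates), though Littlewood's theorem shows this sign changes infinitely often.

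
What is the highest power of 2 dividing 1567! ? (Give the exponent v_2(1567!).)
v_2(1567!) = 1560

Legendre's formula: v_p(n!) = Σ_{k ≥ 1} ⌊n / p^k⌋. For p = 2, n = 1567, the terms are:
  ⌊1567/2^1⌋ = ⌊1567/2⌋ = 783
  ⌊1567/2^2⌋ = ⌊1567/4⌋ = 391
  ⌊1567/2^3⌋ = ⌊1567/8⌋ = 195
  ⌊1567/2^4⌋ = ⌊1567/16⌋ = 97
  ⌊1567/2^5⌋ = ⌊1567/32⌋ = 48
  ⌊1567/2^6⌋ = ⌊1567/64⌋ = 24
  ⌊1567/2^7⌋ = ⌊1567/128⌋ = 12
  ⌊1567/2^8⌋ = ⌊1567/256⌋ = 6
  ⌊1567/2^9⌋ = ⌊1567/512⌋ = 3
  ⌊1567/2^10⌋ = ⌊1567/1024⌋ = 1
(the next term ⌊1567/2^11⌋ = 0, terminating the sum). Summing: v_2(1567!) = 783 + 391 + 195 + 97 + 48 + 24 + 12 + 6 + 3 + 1 = 1560.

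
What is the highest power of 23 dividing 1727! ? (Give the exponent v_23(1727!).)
v_23(1727!) = 78

Legendre's formula: v_p(n!) = Σ_{k ≥ 1} ⌊n / p^k⌋. For p = 23, n = 1727, the terms are:
  ⌊1727/23^1⌋ = ⌊1727/23⌋ = 75
  ⌊1727/23^2⌋ = ⌊1727/529⌋ = 3
(the next term ⌊1727/23^3⌋ = 0, terminating the sum). Summing: v_23(1727!) = 75 + 3 = 78.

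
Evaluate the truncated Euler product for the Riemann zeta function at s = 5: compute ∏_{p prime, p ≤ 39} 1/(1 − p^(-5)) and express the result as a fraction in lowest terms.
∏ = 132487865367718741281556988782580603348847966827605/127769623698019954360176628845208514576475652988928

The primes p ≤ 39 are [2, 3, 5, 7, 11, 13, 17, 19, 23, 29, 31, 37]. For each prime, (1 − 1/p^5)^(-1) = p^5 / (p^5 − 1). The product is (1 − 1/2^5)^(-1), (1 − 1/3^5)^(-1), (1 − 1/5^5)^(-1), (1 − 1/7^5)^(-1), (1 − 1/11^5)^(-1), (1 − 1/13^5)^(-1), (1 − 1/17^5)^(-1), (1 − 1/19^5)^(-1), (1 − 1/23^5)^(-1), (1 − 1/29^5)^(-1), (1 − 1/31^5)^(-1), (1 − 1/37^5)^(-1) = ∏ p^5 / (p^5 − 1) = 132487865367718741281556988782580603348847966827605/127769623698019954360176628845208514576475652988928.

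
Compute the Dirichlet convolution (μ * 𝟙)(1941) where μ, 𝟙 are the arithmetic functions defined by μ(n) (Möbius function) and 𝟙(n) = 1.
(μ * 𝟙)(1941) = 0

Divisors of 1941: [1, 3, 647, 1941]. For each d | 1941:
  d = 1: μ(1) · 𝟙(1941/1) = 1 · 1 = 1
  d = 3: μ(3) · 𝟙(1941/3) = -1 · 1 = -1
  d = 647: μ(647) · 𝟙(1941/647) = -1 · 1 = -1
  d = 1941: μ(1941) · 𝟙(1941/1941) = 1 · 1 = 1
Summing: (μ * 𝟙)(1941) = 1 + -1 + -1 + 1 = 0.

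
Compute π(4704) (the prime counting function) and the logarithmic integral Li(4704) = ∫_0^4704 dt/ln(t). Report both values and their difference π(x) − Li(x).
π(4704) = 635;  Li(4704) ≈ 649.40;  π(x) − Li(x) ≈ -14.40.

Direct count of primes ≤ 4704 gives π(4704) = 635. Numerical evaluation of the logarithmic integral gives Li(4704) ≈ 649.40. The difference π(x) − Li(x) ≈ -14.40 is typically negative for small/moderate x (Li(x) overestimates), though Littlewood's theorem shows this sign changes infinitely often.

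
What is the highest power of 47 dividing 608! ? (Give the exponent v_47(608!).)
v_47(608!) = 12

Legendre's formula: v_p(n!) = Σ_{k ≥ 1} ⌊n / p^k⌋. For p = 47, n = 608, the terms are:
  ⌊608/47^1⌋ = ⌊608/47⌋ = 12
(the next term ⌊608/47^2⌋ = 0, terminating the sum). Summing: v_47(608!) = 12 = 12.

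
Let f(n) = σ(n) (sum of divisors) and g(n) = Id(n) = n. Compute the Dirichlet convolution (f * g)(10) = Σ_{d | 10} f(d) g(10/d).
(σ * Id)(10) = 55

Divisors of 10: [1, 2, 5, 10]. For each d | 10:
  d = 1: σ(1) · Id(10/1) = 1 · 10 = 10
  d = 2: σ(2) · Id(10/2) = 3 · 5 = 15
  d = 5: σ(5) · Id(10/5) = 6 · 2 = 12
  d = 10: σ(10) · Id(10/10) = 18 · 1 = 18
Summing: (σ * Id)(10) = 10 + 15 + 12 + 18 = 55.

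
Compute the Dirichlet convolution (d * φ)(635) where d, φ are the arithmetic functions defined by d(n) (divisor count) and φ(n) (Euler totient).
(d * φ)(635) = 768

Divisors of 635: [1, 5, 127, 635]. For each d | 635:
  d = 1: d(1) · φ(635/1) = 1 · 504 = 504
  d = 5: d(5) · φ(635/5) = 2 · 126 = 252
  d = 127: d(127) · φ(635/127) = 2 · 4 = 8
  d = 635: d(635) · φ(635/635) = 4 · 1 = 4
Summing: (d * φ)(635) = 504 + 252 + 8 + 4 = 768.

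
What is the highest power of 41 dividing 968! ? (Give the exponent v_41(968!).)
v_41(968!) = 23

Legendre's formula: v_p(n!) = Σ_{k ≥ 1} ⌊n / p^k⌋. For p = 41, n = 968, the terms are:
  ⌊968/41^1⌋ = ⌊968/41⌋ = 23
(the next term ⌊968/41^2⌋ = 0, terminating the sum). Summing: v_41(968!) = 23 = 23.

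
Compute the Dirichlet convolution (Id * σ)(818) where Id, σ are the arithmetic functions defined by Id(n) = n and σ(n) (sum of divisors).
(Id * σ)(818) = 4095

Divisors of 818: [1, 2, 409, 818]. For each d | 818:
  d = 1: Id(1) · σ(818/1) = 1 · 1230 = 1230
  d = 2: Id(2) · σ(818/2) = 2 · 410 = 820
  d = 409: Id(409) · σ(818/409) = 409 · 3 = 1227
  d = 818: Id(818) · σ(818/818) = 818 · 1 = 818
Summing: (Id * σ)(818) = 1230 + 820 + 1227 + 818 = 4095.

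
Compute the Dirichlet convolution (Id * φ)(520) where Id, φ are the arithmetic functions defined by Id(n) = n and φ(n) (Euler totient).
(Id * φ)(520) = 4500

Divisors of 520: [1, 2, 4, 5, 8, 10, 13, 20, 26, 40, 52, 65, 104, 130, 260, 520]. For each d | 520:
  d = 1: Id(1) · φ(520/1) = 1 · 192 = 192
  d = 2: Id(2) · φ(520/2) = 2 · 96 = 192
  d = 4: Id(4) · φ(520/4) = 4 · 48 = 192
  d = 5: Id(5) · φ(520/5) = 5 · 48 = 240
  d = 8: Id(8) · φ(520/8) = 8 · 48 = 384
  d = 10: Id(10) · φ(520/10) = 10 · 24 = 240
  d = 13: Id(13) · φ(520/13) = 13 · 16 = 208
  d = 20: Id(20) · φ(520/20) = 20 · 12 = 240
  d = 26: Id(26) · φ(520/26) = 26 · 8 = 208
  d = 40: Id(40) · φ(520/40) = 40 · 12 = 480
  d = 52: Id(52) · φ(520/52) = 52 · 4 = 208
  d = 65: Id(65) · φ(520/65) = 65 · 4 = 260
  d = 104: Id(104) · φ(520/104) = 104 · 4 = 416
  d = 130: Id(130) · φ(520/130) = 130 · 2 = 260
  d = 260: Id(260) · φ(520/260) = 260 · 1 = 260
  d = 520: Id(520) · φ(520/520) = 520 · 1 = 520
Summing: (Id * φ)(520) = 192 + 192 + 192 + 240 + 384 + 240 + 208 + 240 + 208 + 480 + 208 + 260 + 416 + 260 + 260 + 520 = 4500.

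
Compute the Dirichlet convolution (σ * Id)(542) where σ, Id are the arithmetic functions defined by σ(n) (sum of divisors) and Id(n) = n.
(σ * Id)(542) = 2715

Divisors of 542: [1, 2, 271, 542]. For each d | 542:
  d = 1: σ(1) · Id(542/1) = 1 · 542 = 542
  d = 2: σ(2) · Id(542/2) = 3 · 271 = 813
  d = 271: σ(271) · Id(542/271) = 272 · 2 = 544
  d = 542: σ(542) · Id(542/542) = 816 · 1 = 816
Summing: (σ * Id)(542) = 542 + 813 + 544 + 816 = 2715.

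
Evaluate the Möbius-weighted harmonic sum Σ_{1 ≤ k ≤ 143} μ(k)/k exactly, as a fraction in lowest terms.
Σ μ(k)/k = 10391887234035457572196499544638378349921869282953777/1669107775099865011251538855274990009561055775533405515

Values of μ(k) for 1 ≤ k ≤ 143: μ(1) = 1, μ(2) = -1, μ(3) = -1, μ(5) = -1, μ(6) = 1, μ(7) = -1, μ(10) = 1, μ(11) = -1, μ(13) = -1, μ(14) = 1, μ(15) = 1, μ(17) = -1, μ(19) = -1, μ(21) = 1, μ(22) = 1, μ(23) = -1, μ(26) = 1, μ(29) = -1, μ(30) = -1, μ(31) = -1, μ(33) = 1, μ(34) = 1, μ(35) = 1, μ(37) = -1, μ(38) = 1, μ(39) = 1, μ(41) = -1, μ(42) = -1, μ(43) = -1, μ(46) = 1, μ(47) = -1, μ(51) = 1, μ(53) = -1, μ(55) = 1, μ(57) = 1, μ(58) = 1, μ(59) = -1, μ(61) = -1, μ(62) = 1, μ(65) = 1, μ(66) = -1, μ(67) = -1, μ(69) = 1, μ(70) = -1, μ(71) = -1, μ(73) = -1, μ(74) = 1, μ(77) = 1, μ(78) = -1, μ(79) = -1, μ(82) = 1, μ(83) = -1, μ(85) = 1, μ(86) = 1, μ(87) = 1, μ(89) = -1, μ(91) = 1, μ(93) = 1, μ(94) = 1, μ(95) = 1, μ(97) = -1, μ(101) = -1, μ(102) = -1, μ(103) = -1, μ(105) = -1, μ(106) = 1, μ(107) = -1, μ(109) = -1, μ(110) = -1, μ(111) = 1, μ(113) = -1, μ(114) = -1, μ(115) = 1, μ(118) = 1, μ(119) = 1, μ(122) = 1, μ(123) = 1, μ(127) = -1, μ(129) = 1, μ(130) = -1, μ(131) = -1, μ(133) = 1, μ(134) = 1, μ(137) = -1, μ(138) = -1, μ(139) = -1, μ(141) = 1, μ(142) = 1, μ(143) = 1, with μ = 0 on non-squarefree integers. Summing μ(k)/k for k where μ(k) ≠ 0 gives 10391887234035457572196499544638378349921869282953777/1669107775099865011251538855274990009561055775533405515 ≈ 0.0062. (PNT ⟺ this sum → 0 as n → ∞.)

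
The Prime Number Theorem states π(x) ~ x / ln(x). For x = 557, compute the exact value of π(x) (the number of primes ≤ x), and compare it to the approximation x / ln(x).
π(557) = 102;  x/ln(x) ≈ 88.10;  relative error ≈ 13.63%.

Directly count primes up to 557: π(557) = 102. The PNT approximation gives 557/ln(557) ≈ 557/6.32257 ≈ 88.10. Relative error (π(x) − x/ln(x)) / π(x) ≈ 13.63%; the approximation is known to undercount slightly (Li(x) is a better estimate).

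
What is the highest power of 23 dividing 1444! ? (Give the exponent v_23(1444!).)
v_23(1444!) = 64

Legendre's formula: v_p(n!) = Σ_{k ≥ 1} ⌊n / p^k⌋. For p = 23, n = 1444, the terms are:
  ⌊1444/23^1⌋ = ⌊1444/23⌋ = 62
  ⌊1444/23^2⌋ = ⌊1444/529⌋ = 2
(the next term ⌊1444/23^3⌋ = 0, terminating the sum). Summing: v_23(1444!) = 62 + 2 = 64.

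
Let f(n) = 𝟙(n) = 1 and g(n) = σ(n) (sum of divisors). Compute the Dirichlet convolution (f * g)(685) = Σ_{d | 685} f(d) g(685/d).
(𝟙 * σ)(685) = 973

Divisors of 685: [1, 5, 137, 685]. For each d | 685:
  d = 1: 𝟙(1) · σ(685/1) = 1 · 828 = 828
  d = 5: 𝟙(5) · σ(685/5) = 1 · 138 = 138
  d = 137: 𝟙(137) · σ(685/137) = 1 · 6 = 6
  d = 685: 𝟙(685) · σ(685/685) = 1 · 1 = 1
Summing: (𝟙 * σ)(685) = 828 + 138 + 6 + 1 = 973.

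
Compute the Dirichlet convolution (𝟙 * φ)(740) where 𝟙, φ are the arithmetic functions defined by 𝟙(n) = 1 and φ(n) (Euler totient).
(𝟙 * φ)(740) = 740

Divisors of 740: [1, 2, 4, 5, 10, 20, 37, 74, 148, 185, 370, 740]. For each d | 740:
  d = 1: 𝟙(1) · φ(740/1) = 1 · 288 = 288
  d = 2: 𝟙(2) · φ(740/2) = 1 · 144 = 144
  d = 4: 𝟙(4) · φ(740/4) = 1 · 144 = 144
  d = 5: 𝟙(5) · φ(740/5) = 1 · 72 = 72
  d = 10: 𝟙(10) · φ(740/10) = 1 · 36 = 36
  d = 20: 𝟙(20) · φ(740/20) = 1 · 36 = 36
  d = 37: 𝟙(37) · φ(740/37) = 1 · 8 = 8
  d = 74: 𝟙(74) · φ(740/74) = 1 · 4 = 4
  d = 148: 𝟙(148) · φ(740/148) = 1 · 4 = 4
  d = 185: 𝟙(185) · φ(740/185) = 1 · 2 = 2
  d = 370: 𝟙(370) · φ(740/370) = 1 · 1 = 1
  d = 740: 𝟙(740) · φ(740/740) = 1 · 1 = 1
Summing: (𝟙 * φ)(740) = 288 + 144 + 144 + 72 + 36 + 36 + 8 + 4 + 4 + 2 + 1 + 1 = 740.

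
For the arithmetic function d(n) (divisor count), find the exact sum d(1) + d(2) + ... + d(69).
Σ_{n ≤ 69} d(n) = 304

Compute d(n) for each 1 ≤ n ≤ 69: d(1) = 1, d(2) = 2, d(3) = 2, d(4) = 3, d(5) = 2, d(6) = 4, d(7) = 2, d(8) = 4, d(9) = 3, d(10) = 4, d(11) = 2, d(12) = 6, d(13) = 2, d(14) = 4, d(15) = 4, d(16) = 5, d(17) = 2, d(18) = 6, d(19) = 2, d(20) = 6, d(21) = 4, d(22) = 4, d(23) = 2, d(24) = 8, d(25) = 3, d(26) = 4, d(27) = 4, d(28) = 6, d(29) = 2, d(30) = 8, d(31) = 2, d(32) = 6, d(33) = 4, d(34) = 4, d(35) = 4, d(36) = 9, d(37) = 2, d(38) = 4, d(39) = 4, d(40) = 8, d(41) = 2, d(42) = 8, d(43) = 2, d(44) = 6, d(45) = 6, d(46) = 4, d(47) = 2, d(48) = 10, d(49) = 3, d(50) = 6, d(51) = 4, d(52) = 6, d(53) = 2, d(54) = 8, d(55) = 4, d(56) = 8, d(57) = 4, d(58) = 4, d(59) = 2, d(60) = 12, d(61) = 2, d(62) = 4, d(63) = 6, d(64) = 7, d(65) = 4, d(66) = 8, d(67) = 2, d(68) = 6, d(69) = 4. Summing all 69 values: 304. (Dirichlet's divisor formula: Σ_{n ≤ x} d(n) = x ln(x) + (2γ − 1) x + O(√x). For x = 69, the asymptotic estimate is ≈ 302.81.)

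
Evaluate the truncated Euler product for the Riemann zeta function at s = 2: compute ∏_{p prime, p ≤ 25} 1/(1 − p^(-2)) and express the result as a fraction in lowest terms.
∏ = 718188003533/440301256704

The primes p ≤ 25 are [2, 3, 5, 7, 11, 13, 17, 19, 23]. For each prime, (1 − 1/p^2)^(-1) = p^2 / (p^2 − 1). The product is (1 − 1/2^2)^(-1), (1 − 1/3^2)^(-1), (1 − 1/5^2)^(-1), (1 − 1/7^2)^(-1), (1 − 1/11^2)^(-1), (1 − 1/13^2)^(-1), (1 − 1/17^2)^(-1), (1 − 1/19^2)^(-1), (1 − 1/23^2)^(-1) = ∏ p^2 / (p^2 − 1) = 718188003533/440301256704.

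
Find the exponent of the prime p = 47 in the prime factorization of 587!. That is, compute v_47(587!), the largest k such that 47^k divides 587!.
v_47(587!) = 12

Legendre's formula: v_p(n!) = Σ_{k ≥ 1} ⌊n / p^k⌋. For p = 47, n = 587, the terms are:
  ⌊587/47^1⌋ = ⌊587/47⌋ = 12
(the next term ⌊587/47^2⌋ = 0, terminating the sum). Summing: v_47(587!) = 12 = 12.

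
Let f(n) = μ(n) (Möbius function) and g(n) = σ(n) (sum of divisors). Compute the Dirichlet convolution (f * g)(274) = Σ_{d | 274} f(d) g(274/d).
(μ * σ)(274) = 274

Divisors of 274: [1, 2, 137, 274]. For each d | 274:
  d = 1: μ(1) · σ(274/1) = 1 · 414 = 414
  d = 2: μ(2) · σ(274/2) = -1 · 138 = -138
  d = 137: μ(137) · σ(274/137) = -1 · 3 = -3
  d = 274: μ(274) · σ(274/274) = 1 · 1 = 1
Summing: (μ * σ)(274) = 414 + -138 + -3 + 1 = 274.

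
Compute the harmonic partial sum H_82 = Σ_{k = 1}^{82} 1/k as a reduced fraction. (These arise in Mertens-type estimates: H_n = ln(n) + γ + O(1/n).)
H_82 = 44139711531918267321142140457772773/8845597978580177157715301537899200

Direct summation: H_82 = 1 + 1/2 + ... + 1/82. The least common denominator is lcm(1, ..., 82) = 97301577764381948734868316916891200; over this denominator the numerator is 97301577764381948734868316916891200 + 48650788882190974367434158458445600 + 32433859254793982911622772305630400 + 24325394441095487183717079229222800 + 19460315552876389746973663383378240 + 16216929627396991455811386152815200 + 13900225394911706962124045273841600 + 12162697220547743591858539614611400 + 10811286418264660970540924101876800 + 9730157776438194873486831691689120 + 8845597978580177157715301537899200 + 8108464813698495727905693076407600 + 7484736751106303748836024378222400 + 6950112697455853481062022636920800 + 6486771850958796582324554461126080 + 6081348610273871795929269807305700 + 5723622221434232278521665700993600 + 5405643209132330485270462050938400 + 5121135671809576249203595627204800 + 4865078888219097436743415845844560 + 4633408464970568987374681757947200 + 4422798989290088578857650768949600 + 4230503381060084727602970300734400 + 4054232406849247863952846538203800 + 3892063110575277949394732676675648 + 3742368375553151874418012189111200 + 3603762139421553656846974700625600 + 3475056348727926740531011318460400 + 3355226819461446508098907479892800 + 3243385925479398291162277230563040 + 3138760573044578991447365061835200 + 3040674305136935897964634903652850 + 2948532659526725719238433845966400 + 2861811110717116139260832850496800 + 2780045078982341392424809054768320 + 2702821604566165242635231025469200 + 2629772372010322938780224781537600 + 2560567835904788124601797813602400 + 2494912250368767916278674792740800 + 2432539444109548718371707922922280 + 2373209213765413383777276022363200 + 2316704232485284493687340878973600 + 2262827389869347644996937602718400 + 2211399494645044289428825384474800 + 2162257283652932194108184820375360 + 2115251690530042363801485150367200 + 2070246335412381887975921636529600 + 2027116203424623931976423269101900 + 1985746484987386708874863610548800 + 1946031555287638974697366338337824 + 1907874073811410759507221900331200 + 1871184187776575937209006094555600 + 1835878825743055636506949375790400 + 1801881069710776828423487350312800 + 1769119595716035431543060307579840 + 1737528174363963370265505659230200 + 1707045223936525416401198542401600 + 1677613409730723254049453739946400 + 1649179284142066927709632490116800 + 1621692962739699145581138615281520 + 1595107832202982766145382244539200 + 1569380286522289495723682530917600 + 1544469488323522995791560585982400 + 1520337152568467948982317451826425 + 1496947350221260749767204875644480 + 1474266329763362859619216922983200 + 1452262354692267891565198759953600 + 1430905555358558069630416425248400 + 1410167793686694909200990100244800 + 1390022539491170696212404527384160 + 1370444757244816179364342491787200 + 1351410802283082621317615512734600 + 1332898325539478749792716670094400 + 1314886186005161469390112390768800 + 1297354370191759316464910892225216 + 1280283917952394062300898906801200 + 1263656854082882451102185933985600 + 1247456125184383958139337396370400 + 1231665541321290490314788821732800 + 1216269722054774359185853961461140 + 1201254046473851218948991566875200 + 1186604606882706691888638011181600 = 485536826851100940532563545035500503, so H_82 = 485536826851100940532563545035500503/97301577764381948734868316916891200; reducing by gcd(485536826851100940532563545035500503, 97301577764381948734868316916891200) = 11 gives 44139711531918267321142140457772773/8845597978580177157715301537899200 ≈ 4.99002. (The PNT-adjacent estimate ln(82) + γ ≈ 4.98393 matches within O(1/n).)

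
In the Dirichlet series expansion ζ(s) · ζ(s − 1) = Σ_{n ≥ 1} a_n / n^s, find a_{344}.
σ(344) = 660

In the product (Σ m^0/m^s)(Σ k / k^s) = Σ (Σ_{d | n} d) / n^s, the coefficient of 1/n^s is σ(n) = Σ_{d | n} d. For n = 344, divisors are [1, 2, 4, 8, 43, 86, 172, 344]; summing: σ(344) = 660.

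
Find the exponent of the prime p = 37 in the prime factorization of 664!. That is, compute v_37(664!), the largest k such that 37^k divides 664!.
v_37(664!) = 17

Legendre's formula: v_p(n!) = Σ_{k ≥ 1} ⌊n / p^k⌋. For p = 37, n = 664, the terms are:
  ⌊664/37^1⌋ = ⌊664/37⌋ = 17
(the next term ⌊664/37^2⌋ = 0, terminating the sum). Summing: v_37(664!) = 17 = 17.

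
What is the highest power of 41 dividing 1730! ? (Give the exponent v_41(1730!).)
v_41(1730!) = 43

Legendre's formula: v_p(n!) = Σ_{k ≥ 1} ⌊n / p^k⌋. For p = 41, n = 1730, the terms are:
  ⌊1730/41^1⌋ = ⌊1730/41⌋ = 42
  ⌊1730/41^2⌋ = ⌊1730/1681⌋ = 1
(the next term ⌊1730/41^3⌋ = 0, terminating the sum). Summing: v_41(1730!) = 42 + 1 = 43.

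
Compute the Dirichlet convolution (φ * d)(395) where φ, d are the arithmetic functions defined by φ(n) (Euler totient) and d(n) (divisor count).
(φ * d)(395) = 480

Divisors of 395: [1, 5, 79, 395]. For each d | 395:
  d = 1: φ(1) · d(395/1) = 1 · 4 = 4
  d = 5: φ(5) · d(395/5) = 4 · 2 = 8
  d = 79: φ(79) · d(395/79) = 78 · 2 = 156
  d = 395: φ(395) · d(395/395) = 312 · 1 = 312
Summing: (φ * d)(395) = 4 + 8 + 156 + 312 = 480.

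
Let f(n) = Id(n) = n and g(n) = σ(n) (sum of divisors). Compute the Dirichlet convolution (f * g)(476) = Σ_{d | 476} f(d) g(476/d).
(Id * σ)(476) = 8925

Divisors of 476: [1, 2, 4, 7, 14, 17, 28, 34, 68, 119, 238, 476]. For each d | 476:
  d = 1: Id(1) · σ(476/1) = 1 · 1008 = 1008
  d = 2: Id(2) · σ(476/2) = 2 · 432 = 864
  d = 4: Id(4) · σ(476/4) = 4 · 144 = 576
  d = 7: Id(7) · σ(476/7) = 7 · 126 = 882
  d = 14: Id(14) · σ(476/14) = 14 · 54 = 756
  d = 17: Id(17) · σ(476/17) = 17 · 56 = 952
  d = 28: Id(28) · σ(476/28) = 28 · 18 = 504
  d = 34: Id(34) · σ(476/34) = 34 · 24 = 816
  d = 68: Id(68) · σ(476/68) = 68 · 8 = 544
  d = 119: Id(119) · σ(476/119) = 119 · 7 = 833
  d = 238: Id(238) · σ(476/238) = 238 · 3 = 714
  d = 476: Id(476) · σ(476/476) = 476 · 1 = 476
Summing: (Id * σ)(476) = 1008 + 864 + 576 + 882 + 756 + 952 + 504 + 816 + 544 + 833 + 714 + 476 = 8925.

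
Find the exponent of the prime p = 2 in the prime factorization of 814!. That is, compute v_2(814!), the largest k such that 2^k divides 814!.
v_2(814!) = 808

Legendre's formula: v_p(n!) = Σ_{k ≥ 1} ⌊n / p^k⌋. For p = 2, n = 814, the terms are:
  ⌊814/2^1⌋ = ⌊814/2⌋ = 407
  ⌊814/2^2⌋ = ⌊814/4⌋ = 203
  ⌊814/2^3⌋ = ⌊814/8⌋ = 101
  ⌊814/2^4⌋ = ⌊814/16⌋ = 50
  ⌊814/2^5⌋ = ⌊814/32⌋ = 25
  ⌊814/2^6⌋ = ⌊814/64⌋ = 12
  ⌊814/2^7⌋ = ⌊814/128⌋ = 6
  ⌊814/2^8⌋ = ⌊814/256⌋ = 3
  ⌊814/2^9⌋ = ⌊814/512⌋ = 1
(the next term ⌊814/2^10⌋ = 0, terminating the sum). Summing: v_2(814!) = 407 + 203 + 101 + 50 + 25 + 12 + 6 + 3 + 1 = 808.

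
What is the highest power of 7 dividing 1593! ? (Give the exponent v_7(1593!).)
v_7(1593!) = 263

Legendre's formula: v_p(n!) = Σ_{k ≥ 1} ⌊n / p^k⌋. For p = 7, n = 1593, the terms are:
  ⌊1593/7^1⌋ = ⌊1593/7⌋ = 227
  ⌊1593/7^2⌋ = ⌊1593/49⌋ = 32
  ⌊1593/7^3⌋ = ⌊1593/343⌋ = 4
(the next term ⌊1593/7^4⌋ = 0, terminating the sum). Summing: v_7(1593!) = 227 + 32 + 4 = 263.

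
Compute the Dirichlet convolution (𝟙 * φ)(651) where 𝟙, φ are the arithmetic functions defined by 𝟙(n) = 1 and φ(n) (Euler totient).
(𝟙 * φ)(651) = 651

Divisors of 651: [1, 3, 7, 21, 31, 93, 217, 651]. For each d | 651:
  d = 1: 𝟙(1) · φ(651/1) = 1 · 360 = 360
  d = 3: 𝟙(3) · φ(651/3) = 1 · 180 = 180
  d = 7: 𝟙(7) · φ(651/7) = 1 · 60 = 60
  d = 21: 𝟙(21) · φ(651/21) = 1 · 30 = 30
  d = 31: 𝟙(31) · φ(651/31) = 1 · 12 = 12
  d = 93: 𝟙(93) · φ(651/93) = 1 · 6 = 6
  d = 217: 𝟙(217) · φ(651/217) = 1 · 2 = 2
  d = 651: 𝟙(651) · φ(651/651) = 1 · 1 = 1
Summing: (𝟙 * φ)(651) = 360 + 180 + 60 + 30 + 12 + 6 + 2 + 1 = 651.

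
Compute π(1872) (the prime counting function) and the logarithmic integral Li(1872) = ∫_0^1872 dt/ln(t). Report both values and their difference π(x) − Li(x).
π(1872) = 286;  Li(1872) ≈ 297.90;  π(x) − Li(x) ≈ -11.90.

Direct count of primes ≤ 1872 gives π(1872) = 286. Numerical evaluation of the logarithmic integral gives Li(1872) ≈ 297.90. The difference π(x) − Li(x) ≈ -11.90 is typically negative for small/moderate x (Li(x) overestimates), though Littlewood's theorem shows this sign changes infinitely often.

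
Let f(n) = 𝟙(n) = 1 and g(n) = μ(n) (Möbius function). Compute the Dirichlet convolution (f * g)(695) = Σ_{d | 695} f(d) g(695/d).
(𝟙 * μ)(695) = 0

Divisors of 695: [1, 5, 139, 695]. For each d | 695:
  d = 1: 𝟙(1) · μ(695/1) = 1 · 1 = 1
  d = 5: 𝟙(5) · μ(695/5) = 1 · -1 = -1
  d = 139: 𝟙(139) · μ(695/139) = 1 · -1 = -1
  d = 695: 𝟙(695) · μ(695/695) = 1 · 1 = 1
Summing: (𝟙 * μ)(695) = 1 + -1 + -1 + 1 = 0.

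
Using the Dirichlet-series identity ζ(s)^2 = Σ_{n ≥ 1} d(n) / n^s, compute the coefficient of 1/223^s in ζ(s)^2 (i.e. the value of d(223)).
d(223) = 2

ζ(s)^2 = (Σ 1/m^s)(Σ 1/k^s). The coefficient of 1/n^s in the product is the number of ordered pairs (m, k) with mk = n, which equals d(n). For n = 223, divisors are [1, 223], so d(223) = 2.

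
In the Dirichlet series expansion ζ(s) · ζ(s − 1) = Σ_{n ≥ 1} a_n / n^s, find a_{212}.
σ(212) = 378

In the product (Σ m^0/m^s)(Σ k / k^s) = Σ (Σ_{d | n} d) / n^s, the coefficient of 1/n^s is σ(n) = Σ_{d | n} d. For n = 212, divisors are [1, 2, 4, 53, 106, 212]; summing: σ(212) = 378.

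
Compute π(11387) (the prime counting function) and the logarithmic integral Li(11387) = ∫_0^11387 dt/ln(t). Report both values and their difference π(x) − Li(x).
π(11387) = 1374;  Li(11387) ≈ 1395.65;  π(x) − Li(x) ≈ -21.65.

Direct count of primes ≤ 11387 gives π(11387) = 1374. Numerical evaluation of the logarithmic integral gives Li(11387) ≈ 1395.65. The difference π(x) − Li(x) ≈ -21.65 is typically negative for small/moderate x (Li(x) overestimates), though Littlewood's theorem shows this sign changes infinitely often.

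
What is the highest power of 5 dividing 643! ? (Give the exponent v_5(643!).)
v_5(643!) = 159

Legendre's formula: v_p(n!) = Σ_{k ≥ 1} ⌊n / p^k⌋. For p = 5, n = 643, the terms are:
  ⌊643/5^1⌋ = ⌊643/5⌋ = 128
  ⌊643/5^2⌋ = ⌊643/25⌋ = 25
  ⌊643/5^3⌋ = ⌊643/125⌋ = 5
  ⌊643/5^4⌋ = ⌊643/625⌋ = 1
(the next term ⌊643/5^5⌋ = 0, terminating the sum). Summing: v_5(643!) = 128 + 25 + 5 + 1 = 159.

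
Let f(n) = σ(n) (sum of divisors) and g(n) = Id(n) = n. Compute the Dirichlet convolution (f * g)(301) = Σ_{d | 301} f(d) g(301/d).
(σ * Id)(301) = 1305

Divisors of 301: [1, 7, 43, 301]. For each d | 301:
  d = 1: σ(1) · Id(301/1) = 1 · 301 = 301
  d = 7: σ(7) · Id(301/7) = 8 · 43 = 344
  d = 43: σ(43) · Id(301/43) = 44 · 7 = 308
  d = 301: σ(301) · Id(301/301) = 352 · 1 = 352
Summing: (σ * Id)(301) = 301 + 344 + 308 + 352 = 1305.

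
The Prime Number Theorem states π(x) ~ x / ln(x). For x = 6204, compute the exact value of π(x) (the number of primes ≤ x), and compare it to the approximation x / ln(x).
π(6204) = 807;  x/ln(x) ≈ 710.41;  relative error ≈ 11.97%.

Directly count primes up to 6204: π(6204) = 807. The PNT approximation gives 6204/ln(6204) ≈ 6204/8.73295 ≈ 710.41. Relative error (π(x) − x/ln(x)) / π(x) ≈ 11.97%; the approximation is known to undercount slightly (Li(x) is a better estimate).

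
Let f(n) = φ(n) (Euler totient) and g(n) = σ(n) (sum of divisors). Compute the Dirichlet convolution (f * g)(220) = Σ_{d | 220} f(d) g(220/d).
(φ * σ)(220) = 2640

Divisors of 220: [1, 2, 4, 5, 10, 11, 20, 22, 44, 55, 110, 220]. For each d | 220:
  d = 1: φ(1) · σ(220/1) = 1 · 504 = 504
  d = 2: φ(2) · σ(220/2) = 1 · 216 = 216
  d = 4: φ(4) · σ(220/4) = 2 · 72 = 144
  d = 5: φ(5) · σ(220/5) = 4 · 84 = 336
  d = 10: φ(10) · σ(220/10) = 4 · 36 = 144
  d = 11: φ(11) · σ(220/11) = 10 · 42 = 420
  d = 20: φ(20) · σ(220/20) = 8 · 12 = 96
  d = 22: φ(22) · σ(220/22) = 10 · 18 = 180
  d = 44: φ(44) · σ(220/44) = 20 · 6 = 120
  d = 55: φ(55) · σ(220/55) = 40 · 7 = 280
  d = 110: φ(110) · σ(220/110) = 40 · 3 = 120
  d = 220: φ(220) · σ(220/220) = 80 · 1 = 80
Summing: (φ * σ)(220) = 504 + 216 + 144 + 336 + 144 + 420 + 96 + 180 + 120 + 280 + 120 + 80 = 2640.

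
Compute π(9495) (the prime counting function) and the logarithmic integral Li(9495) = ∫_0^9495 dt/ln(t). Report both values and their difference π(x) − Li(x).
π(9495) = 1176;  Li(9495) ≈ 1191.15;  π(x) − Li(x) ≈ -15.15.

Direct count of primes ≤ 9495 gives π(9495) = 1176. Numerical evaluation of the logarithmic integral gives Li(9495) ≈ 1191.15. The difference π(x) − Li(x) ≈ -15.15 is typically negative for small/moderate x (Li(x) overestimates), though Littlewood's theorem shows this sign changes infinitely often.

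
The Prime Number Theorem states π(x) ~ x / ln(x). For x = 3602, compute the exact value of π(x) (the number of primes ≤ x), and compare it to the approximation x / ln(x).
π(3602) = 503;  x/ln(x) ≈ 439.85;  relative error ≈ 12.56%.

Directly count primes up to 3602: π(3602) = 503. The PNT approximation gives 3602/ln(3602) ≈ 3602/8.18924 ≈ 439.85. Relative error (π(x) − x/ln(x)) / π(x) ≈ 12.56%; the approximation is known to undercount slightly (Li(x) is a better estimate).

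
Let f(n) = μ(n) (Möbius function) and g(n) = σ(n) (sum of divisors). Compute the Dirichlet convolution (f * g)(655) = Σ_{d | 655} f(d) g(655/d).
(μ * σ)(655) = 655

Divisors of 655: [1, 5, 131, 655]. For each d | 655:
  d = 1: μ(1) · σ(655/1) = 1 · 792 = 792
  d = 5: μ(5) · σ(655/5) = -1 · 132 = -132
  d = 131: μ(131) · σ(655/131) = -1 · 6 = -6
  d = 655: μ(655) · σ(655/655) = 1 · 1 = 1
Summing: (μ * σ)(655) = 792 + -132 + -6 + 1 = 655.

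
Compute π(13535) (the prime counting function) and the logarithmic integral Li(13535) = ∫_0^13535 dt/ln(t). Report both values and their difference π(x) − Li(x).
π(13535) = 1602;  Li(13535) ≈ 1623.47;  π(x) − Li(x) ≈ -21.47.

Direct count of primes ≤ 13535 gives π(13535) = 1602. Numerical evaluation of the logarithmic integral gives Li(13535) ≈ 1623.47. The difference π(x) − Li(x) ≈ -21.47 is typically negative for small/moderate x (Li(x) overestimates), though Littlewood's theorem shows this sign changes infinitely often.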